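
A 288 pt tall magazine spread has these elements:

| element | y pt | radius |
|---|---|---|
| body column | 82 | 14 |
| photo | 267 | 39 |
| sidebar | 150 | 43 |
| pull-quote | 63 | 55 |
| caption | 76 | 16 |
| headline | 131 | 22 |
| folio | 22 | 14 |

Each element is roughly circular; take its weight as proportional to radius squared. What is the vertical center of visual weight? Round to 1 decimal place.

r² weights: body column 14² = 196, photo 39² = 1521, sidebar 43² = 1849, pull-quote 55² = 3025, caption 16² = 256, headline 22² = 484, folio 14² = 196. Total = 7527.
Σw·y = 977276; ȳ = 977276/7527 ≈ 129.84.

y ≈ 129.8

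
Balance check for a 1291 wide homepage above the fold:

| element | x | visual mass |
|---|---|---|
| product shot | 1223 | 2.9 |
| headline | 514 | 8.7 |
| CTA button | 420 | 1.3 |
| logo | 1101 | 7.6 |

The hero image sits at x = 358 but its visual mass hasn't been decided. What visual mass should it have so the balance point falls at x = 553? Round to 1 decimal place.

w ≈ 28.7

Existing Σw = 20.5 (2.9 + 8.7 + 1.3 + 7.6); existing moment 2.9·1223 + 8.7·514 + 1.3·420 + 7.6·1101 = 16932.1.
Balance at x = 553 requires (16932.1 + w·358) / (20.5 + w) = 553.
Solving: w = (553·20.5 − 16932.1) / (358 − 553) = -5595.6 / -195 ≈ 28.70.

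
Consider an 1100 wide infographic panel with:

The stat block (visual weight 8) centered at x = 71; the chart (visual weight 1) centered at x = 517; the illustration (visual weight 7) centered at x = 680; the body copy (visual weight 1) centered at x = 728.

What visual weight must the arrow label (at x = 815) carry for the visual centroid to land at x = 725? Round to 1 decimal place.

w ≈ 63.9

Existing Σw = 17 (8 + 1 + 7 + 1); existing moment 8·71 + 1·517 + 7·680 + 1·728 = 6573.
For the centroid to hit 725: (6573 + w·815) / (17 + w) = 725.
Solving: w = (725·17 − 6573) / (815 − 725) = 5752 / 90 ≈ 63.91.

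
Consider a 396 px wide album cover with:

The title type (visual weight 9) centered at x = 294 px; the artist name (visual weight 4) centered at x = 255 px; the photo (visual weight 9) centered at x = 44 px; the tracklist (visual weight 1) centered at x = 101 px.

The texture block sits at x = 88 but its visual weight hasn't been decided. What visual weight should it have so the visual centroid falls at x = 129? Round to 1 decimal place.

Existing Σw = 23 (9 + 4 + 9 + 1); existing moment 9·294 + 4·255 + 9·44 + 1·101 = 4163.
For the centroid to hit 129: (4163 + w·88) / (23 + w) = 129.
Solving: w = (129·23 − 4163) / (88 − 129) = -1196 / -41 ≈ 29.17.

w ≈ 29.2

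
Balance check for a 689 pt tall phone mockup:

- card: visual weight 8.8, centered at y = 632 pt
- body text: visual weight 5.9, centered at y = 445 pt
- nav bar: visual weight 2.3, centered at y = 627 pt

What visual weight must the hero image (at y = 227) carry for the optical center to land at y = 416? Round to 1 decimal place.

w ≈ 13.5

Existing Σw = 17.0 (8.8 + 5.9 + 2.3); existing moment 8.8·632 + 5.9·445 + 2.3·627 = 9629.2.
Set Σw·y/Σw = 416: (9629.2 + 227w) = 416·(17.0 + w).
Rearranging, w·(227 − 416) = 416·17.0 − 9629.2 = -2557.2, so w ≈ -2557.2/-189 = 13.53.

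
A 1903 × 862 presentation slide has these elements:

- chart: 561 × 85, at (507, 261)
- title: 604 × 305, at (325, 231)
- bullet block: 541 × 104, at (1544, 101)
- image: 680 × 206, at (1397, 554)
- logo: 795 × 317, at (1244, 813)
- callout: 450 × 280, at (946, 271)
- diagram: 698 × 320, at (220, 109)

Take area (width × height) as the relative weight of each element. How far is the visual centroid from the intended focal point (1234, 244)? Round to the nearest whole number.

≈ 435

Taking area as weight: chart 561·85 = 47685, title 604·305 = 184220, bullet block 541·104 = 56264, image 680·206 = 140080, logo 795·317 = 252015, callout 450·280 = 126000, diagram 698·320 = 223360. Sum 1029624.
x-moment: 47685·507 + 184220·325 + 56264·1544 + 140080·1397 + 252015·1244 + 126000·946 + 223360·220 = 848453031; centroid 848453031/1029624 ≈ 824.04.
y-moment: 47685·261 + 184220·231 + 56264·101 + 140080·554 + 252015·813 + 126000·271 + 223360·109 = 401668024; centroid 401668024/1029624 ≈ 390.11.
Relative to (1234, 244): Δ = (-409.96, 146.11); |Δ| = √(-409.96² + 146.11²) ≈ 435.22.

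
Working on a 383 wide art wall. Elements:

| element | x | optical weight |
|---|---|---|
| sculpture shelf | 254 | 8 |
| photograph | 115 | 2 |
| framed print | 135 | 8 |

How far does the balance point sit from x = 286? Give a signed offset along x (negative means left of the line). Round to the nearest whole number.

Σw = 8 + 2 + 8 = 18.
Σw·x = 8·254 + 2·115 + 8·135 = 3342, so x̄ = 3342/18 ≈ 185.67.
Difference: 185.67 − 286 ≈ -100.33.

≈ -100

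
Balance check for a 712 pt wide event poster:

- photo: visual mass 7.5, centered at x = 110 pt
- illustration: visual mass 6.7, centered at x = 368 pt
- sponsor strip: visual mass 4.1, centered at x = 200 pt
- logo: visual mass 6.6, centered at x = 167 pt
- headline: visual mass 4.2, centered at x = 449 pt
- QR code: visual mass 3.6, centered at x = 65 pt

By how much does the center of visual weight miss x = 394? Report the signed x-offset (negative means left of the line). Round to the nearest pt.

Weights sum to 7.5 + 6.7 + 4.1 + 6.6 + 4.2 + 3.6 = 32.7.
Σw·x = 7.5·110 + 6.7·368 + 4.1·200 + 6.6·167 + 4.2·449 + 3.6·65 = 7332.6, so x̄ = 7332.6/32.7 ≈ 224.24.
Against x = 394, that's 224.24 − 394 = -169.76.

≈ -170 pt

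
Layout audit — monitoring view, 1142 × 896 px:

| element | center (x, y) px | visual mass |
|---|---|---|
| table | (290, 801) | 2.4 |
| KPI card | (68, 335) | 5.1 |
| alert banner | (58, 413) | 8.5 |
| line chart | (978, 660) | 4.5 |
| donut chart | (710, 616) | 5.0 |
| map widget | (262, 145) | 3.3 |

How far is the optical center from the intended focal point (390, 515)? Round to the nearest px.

≈ 51 px

Weights sum to 2.4 + 5.1 + 8.5 + 4.5 + 5.0 + 3.3 = 28.8.
x: moment 10351.4 / weight 28.8 ≈ 359.42
Σw·y = 13669.9; ȳ = 13669.9/28.8 ≈ 474.65.
From (390, 515): dx = -30.58, dy = -40.35, so the distance is √(dx²+dy²) ≈ 50.63.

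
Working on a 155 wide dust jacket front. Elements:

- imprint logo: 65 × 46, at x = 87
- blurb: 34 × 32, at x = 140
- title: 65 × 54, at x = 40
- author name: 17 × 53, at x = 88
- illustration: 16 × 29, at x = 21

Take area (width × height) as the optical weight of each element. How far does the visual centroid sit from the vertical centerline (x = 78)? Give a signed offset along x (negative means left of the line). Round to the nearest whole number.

≈ -6

Areas → weights: imprint logo 65·46 = 2990, blurb 34·32 = 1088, title 65·54 = 3510, author name 17·53 = 901, illustration 16·29 = 464; Σw = 8953.
Σw·x = 2990·87 + 1088·140 + 3510·40 + 901·88 + 464·21 = 641882, so x̄ = 641882/8953 ≈ 71.69.
Against x = 78, that's 71.69 − 78 = -6.31.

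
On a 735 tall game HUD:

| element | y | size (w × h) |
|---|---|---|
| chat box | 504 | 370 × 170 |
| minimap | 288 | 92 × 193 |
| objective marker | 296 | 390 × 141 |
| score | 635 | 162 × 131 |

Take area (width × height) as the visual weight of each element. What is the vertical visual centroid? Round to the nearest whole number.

y ≈ 424

Areas: chat box 370·170 = 62900, minimap 92·193 = 17756, objective marker 390·141 = 54990, score 162·131 = 21222. Total weight = 156868.
y: (62900·504 + 17756·288 + 54990·296 + 21222·635) / 156868 = 66568338 / 156868 ≈ 424.36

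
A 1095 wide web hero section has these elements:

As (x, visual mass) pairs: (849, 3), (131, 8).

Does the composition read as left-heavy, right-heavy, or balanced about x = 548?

left-heavy

Σw = 3 + 8 = 11.
Σw·x = 3·849 + 8·131 = 3595, so x̄ = 3595/11 ≈ 326.82.
326.8 vs midline 548 → left-heavy.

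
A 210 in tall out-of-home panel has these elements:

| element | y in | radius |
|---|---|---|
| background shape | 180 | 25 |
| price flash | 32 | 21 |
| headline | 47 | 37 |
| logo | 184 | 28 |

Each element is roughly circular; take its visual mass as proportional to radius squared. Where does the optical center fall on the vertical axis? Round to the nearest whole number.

Weights ∝ r²: background shape 25² = 625, price flash 21² = 441, headline 37² = 1369, logo 28² = 784; Σw = 3219.
y-moment: 625·180 + 441·32 + 1369·47 + 784·184 = 335211; centroid 335211/3219 ≈ 104.14.

y ≈ 104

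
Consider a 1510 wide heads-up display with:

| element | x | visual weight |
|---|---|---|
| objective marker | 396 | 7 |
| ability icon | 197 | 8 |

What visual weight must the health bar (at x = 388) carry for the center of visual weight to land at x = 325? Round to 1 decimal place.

Known weights sum to 7 + 8 = 15; their moment is 7·396 + 8·197 = 4348.
Set Σw·x/Σw = 325: (4348 + 388w) = 325·(15 + w).
Rearranging, w·(388 − 325) = 325·15 − 4348 = 527, so w ≈ 527/63 = 8.37.

w ≈ 8.4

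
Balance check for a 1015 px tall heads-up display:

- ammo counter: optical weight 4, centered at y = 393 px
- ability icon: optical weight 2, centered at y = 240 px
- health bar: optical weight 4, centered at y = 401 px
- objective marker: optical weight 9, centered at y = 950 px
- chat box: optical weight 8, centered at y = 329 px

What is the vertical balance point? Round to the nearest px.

y ≈ 550

Weights sum to 4 + 2 + 4 + 9 + 8 = 27.
Σw·y = 4·393 + 2·240 + 4·401 + 9·950 + 8·329 = 14838, so ȳ = 14838/27 ≈ 549.56.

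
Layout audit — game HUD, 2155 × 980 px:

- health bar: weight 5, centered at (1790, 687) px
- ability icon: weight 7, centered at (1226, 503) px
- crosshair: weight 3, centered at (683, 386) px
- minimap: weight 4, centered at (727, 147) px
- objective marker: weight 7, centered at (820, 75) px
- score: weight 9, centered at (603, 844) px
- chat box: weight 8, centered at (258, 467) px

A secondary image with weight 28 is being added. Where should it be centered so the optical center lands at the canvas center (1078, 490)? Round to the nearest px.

(1458, 508)

After adding the secondary image, total weight = 5 + 7 + 3 + 4 + 7 + 9 + 8 + 28 = 71.
Along x: (35720 + 28·x) / 71 = 1078 (existing moment 5·1790 + 7·1226 + 3·683 + 4·727 + 7·820 + 9·603 + 8·258 = 35720) ⇒ x = (76538 − 35720) / 28 ≈ 1457.79.
Along y: (20559 + 28·y) / 71 = 490 (existing moment 5·687 + 7·503 + 3·386 + 4·147 + 7·75 + 9·844 + 8·467 = 20559) ⇒ y = (34790 − 20559) / 28 ≈ 508.25.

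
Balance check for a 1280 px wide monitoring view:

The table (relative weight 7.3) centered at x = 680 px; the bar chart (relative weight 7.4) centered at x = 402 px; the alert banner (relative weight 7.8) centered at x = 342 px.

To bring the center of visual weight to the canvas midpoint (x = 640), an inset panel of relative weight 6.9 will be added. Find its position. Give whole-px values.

New total weight: (7.3 + 7.4 + 7.8) + 6.9 = 29.4.
x: need Σw·x = 29.4·640 = 18816.0. Existing = 7.3·680 + 7.4·402 + 7.8·342 = 10606.4. Remainder 8209.6 / 6.9 ≈ 1189.80.

x ≈ 1190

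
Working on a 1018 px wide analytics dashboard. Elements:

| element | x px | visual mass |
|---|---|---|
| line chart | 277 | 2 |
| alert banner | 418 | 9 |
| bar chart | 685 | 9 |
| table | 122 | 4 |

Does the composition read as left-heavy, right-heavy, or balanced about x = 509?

left-heavy

Total weight = 2 + 9 + 9 + 4 = 24.
x: (2·277 + 9·418 + 9·685 + 4·122) / 24 = 10969 / 24 ≈ 457.04
Since 457.0 is left of 509, the composition reads left-heavy.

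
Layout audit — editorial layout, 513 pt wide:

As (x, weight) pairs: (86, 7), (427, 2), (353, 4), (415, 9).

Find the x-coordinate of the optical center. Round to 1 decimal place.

x ≈ 300.1

Σw = 7 + 2 + 4 + 9 = 22.
x: (7·86 + 2·427 + 4·353 + 9·415) / 22 = 6603 / 22 ≈ 300.14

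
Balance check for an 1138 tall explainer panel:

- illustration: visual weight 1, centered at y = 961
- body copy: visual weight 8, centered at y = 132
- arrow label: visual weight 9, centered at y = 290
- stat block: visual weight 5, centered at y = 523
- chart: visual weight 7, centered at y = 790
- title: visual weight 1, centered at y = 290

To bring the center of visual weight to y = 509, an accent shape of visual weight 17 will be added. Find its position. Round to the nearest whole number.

New total weight: (1 + 8 + 9 + 5 + 7 + 1) + 17 = 48.
y: target moment 48×509 = 24432; current 1·961 + 8·132 + 9·290 + 5·523 + 7·790 + 1·290 = 13062; the accent shape supplies 11370, so y = 11370/17 ≈ 668.82.

y ≈ 669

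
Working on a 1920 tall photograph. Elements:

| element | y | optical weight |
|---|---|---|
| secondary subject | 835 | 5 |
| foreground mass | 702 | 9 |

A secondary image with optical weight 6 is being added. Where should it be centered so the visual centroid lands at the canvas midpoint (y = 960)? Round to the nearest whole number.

After adding the secondary image, total weight = 5 + 9 + 6 = 20.
Along y: (10493 + 6·y) / 20 = 960 (existing moment 5·835 + 9·702 = 10493) ⇒ y = (19200 − 10493) / 6 ≈ 1451.17.

y ≈ 1451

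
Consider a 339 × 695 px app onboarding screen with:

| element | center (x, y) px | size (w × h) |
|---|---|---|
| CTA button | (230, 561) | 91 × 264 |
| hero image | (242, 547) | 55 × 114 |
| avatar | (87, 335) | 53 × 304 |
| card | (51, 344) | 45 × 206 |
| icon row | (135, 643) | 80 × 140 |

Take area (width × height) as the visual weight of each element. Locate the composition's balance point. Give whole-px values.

Areas: CTA button 91·264 = 24024, hero image 55·114 = 6270, avatar 53·304 = 16112, card 45·206 = 9270, icon row 80·140 = 11200. Total weight = 66876.
x: (24024·230 + 6270·242 + 16112·87 + 9270·51 + 11200·135) / 66876 = 10429374 / 66876 ≈ 155.95
y: (24024·561 + 6270·547 + 16112·335 + 9270·344 + 11200·643) / 66876 = 32695154 / 66876 ≈ 488.89

(156, 489)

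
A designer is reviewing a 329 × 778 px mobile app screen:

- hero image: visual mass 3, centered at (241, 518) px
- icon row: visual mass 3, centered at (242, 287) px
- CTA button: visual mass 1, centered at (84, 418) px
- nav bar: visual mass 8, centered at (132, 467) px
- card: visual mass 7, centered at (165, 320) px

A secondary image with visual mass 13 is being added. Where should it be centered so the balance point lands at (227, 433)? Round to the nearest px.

With the secondary image, Σw becomes 3 + 3 + 1 + 8 + 7 + 13 = 35.
Along x: (3744 + 13·x) / 35 = 227 (existing moment 3·241 + 3·242 + 1·84 + 8·132 + 7·165 = 3744) ⇒ x = (7945 − 3744) / 13 ≈ 323.15.
Along y: (8809 + 13·y) / 35 = 433 (existing moment 3·518 + 3·287 + 1·418 + 8·467 + 7·320 = 8809) ⇒ y = (15155 − 8809) / 13 ≈ 488.15.

(323, 488)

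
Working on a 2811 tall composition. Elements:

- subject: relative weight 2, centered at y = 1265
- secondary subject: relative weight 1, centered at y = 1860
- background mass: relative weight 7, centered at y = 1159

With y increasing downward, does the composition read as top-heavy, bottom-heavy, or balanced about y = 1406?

top-heavy

Σw = 2 + 1 + 7 = 10.
y: (2·1265 + 1·1860 + 7·1159) / 10 = 12503 / 10 ≈ 1250.30
1250.3 vs midline 1406 → top-heavy.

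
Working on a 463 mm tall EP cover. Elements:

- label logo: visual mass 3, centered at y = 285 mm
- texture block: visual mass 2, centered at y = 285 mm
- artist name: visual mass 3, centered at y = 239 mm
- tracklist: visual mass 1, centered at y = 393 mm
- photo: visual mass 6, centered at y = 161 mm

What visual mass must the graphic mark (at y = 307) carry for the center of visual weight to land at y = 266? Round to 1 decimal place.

Fixed elements: Σw = 3 + 2 + 3 + 1 + 6 = 15, Σw·y = 3·285 + 2·285 + 3·239 + 1·393 + 6·161 = 3501.
Balance at y = 266 requires (3501 + w·307) / (15 + w) = 266.
Solving: w = (266·15 − 3501) / (307 − 266) = 489 / 41 ≈ 11.93.

w ≈ 11.9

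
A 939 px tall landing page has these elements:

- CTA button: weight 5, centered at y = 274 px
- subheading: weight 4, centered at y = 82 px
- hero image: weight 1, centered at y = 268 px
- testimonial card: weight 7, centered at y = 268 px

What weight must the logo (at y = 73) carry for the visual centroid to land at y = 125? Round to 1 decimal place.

Existing Σw = 17 (5 + 4 + 1 + 7); existing moment 5·274 + 4·82 + 1·268 + 7·268 = 3842.
For the centroid to hit 125: (3842 + w·73) / (17 + w) = 125.
Solving: w = (125·17 − 3842) / (73 − 125) = -1717 / -52 ≈ 33.02.

w ≈ 33.0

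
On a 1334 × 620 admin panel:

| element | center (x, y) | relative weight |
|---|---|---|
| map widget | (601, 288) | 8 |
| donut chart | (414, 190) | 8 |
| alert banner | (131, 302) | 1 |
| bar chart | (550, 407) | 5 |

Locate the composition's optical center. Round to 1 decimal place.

Total weight = 8 + 8 + 1 + 5 = 22.
x: (8·601 + 8·414 + 1·131 + 5·550) / 22 = 11001 / 22 ≈ 500.05
y: (8·288 + 8·190 + 1·302 + 5·407) / 22 = 6161 / 22 ≈ 280.05

(500.0, 280.0)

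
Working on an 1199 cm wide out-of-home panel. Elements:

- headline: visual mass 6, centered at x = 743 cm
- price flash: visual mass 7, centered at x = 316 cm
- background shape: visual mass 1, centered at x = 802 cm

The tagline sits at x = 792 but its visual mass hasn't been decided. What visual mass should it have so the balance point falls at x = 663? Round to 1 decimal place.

w ≈ 14.0

Fixed elements: Σw = 6 + 7 + 1 = 14, Σw·x = 6·743 + 7·316 + 1·802 = 7472.
Set Σw·x/Σw = 663: (7472 + 792w) = 663·(14 + w).
So w = (663·14 − 7472)/(792 − 663) = 1810/129 ≈ 14.03.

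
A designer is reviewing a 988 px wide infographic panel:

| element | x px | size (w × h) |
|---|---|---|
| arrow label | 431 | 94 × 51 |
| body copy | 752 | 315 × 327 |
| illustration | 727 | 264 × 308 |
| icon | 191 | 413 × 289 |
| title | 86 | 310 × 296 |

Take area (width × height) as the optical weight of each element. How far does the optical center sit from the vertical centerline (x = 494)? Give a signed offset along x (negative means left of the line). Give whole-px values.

≈ -71 px

Taking area as weight: arrow label 94·51 = 4794, body copy 315·327 = 103005, illustration 264·308 = 81312, icon 413·289 = 119357, title 310·296 = 91760. Sum 400228.
x-moment: 4794·431 + 103005·752 + 81312·727 + 119357·191 + 91760·86 = 169328345; centroid 169328345/400228 ≈ 423.08.
Against x = 494, that's 423.08 − 494 = -70.92.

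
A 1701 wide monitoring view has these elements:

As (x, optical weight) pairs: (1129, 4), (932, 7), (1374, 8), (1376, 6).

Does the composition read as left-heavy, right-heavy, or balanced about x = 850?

Σw = 4 + 7 + 8 + 6 = 25.
x: (4·1129 + 7·932 + 8·1374 + 6·1376) / 25 = 30288 / 25 ≈ 1211.52
1211.5 lies right of the midline 850, so the layout is right-heavy.

right-heavy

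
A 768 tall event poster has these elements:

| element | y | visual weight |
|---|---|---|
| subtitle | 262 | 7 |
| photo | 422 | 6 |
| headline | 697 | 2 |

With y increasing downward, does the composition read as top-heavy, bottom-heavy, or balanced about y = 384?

balanced

Total weight = 7 + 6 + 2 = 15.
y-moment: 7·262 + 6·422 + 2·697 = 5760; centroid 5760/15 ≈ 384.00.
The centroid 384.00 matches the midline at 384, so the layout is balanced.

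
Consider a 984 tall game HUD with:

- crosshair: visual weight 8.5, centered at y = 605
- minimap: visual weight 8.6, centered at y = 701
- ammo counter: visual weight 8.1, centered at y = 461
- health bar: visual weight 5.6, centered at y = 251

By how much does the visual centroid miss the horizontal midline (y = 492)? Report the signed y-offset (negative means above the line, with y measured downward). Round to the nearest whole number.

≈ 38

Weights sum to 8.5 + 8.6 + 8.1 + 5.6 = 30.8.
y: (8.5·605 + 8.6·701 + 8.1·461 + 5.6·251) / 30.8 = 16310.8 / 30.8 ≈ 529.57
Offset from y = 492: 529.57 − 492 ≈ 37.57.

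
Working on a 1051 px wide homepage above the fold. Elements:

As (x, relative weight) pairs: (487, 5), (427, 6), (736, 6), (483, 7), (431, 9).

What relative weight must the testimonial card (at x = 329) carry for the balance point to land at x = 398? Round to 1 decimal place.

w ≈ 51.3

Existing Σw = 33 (5 + 6 + 6 + 7 + 9); existing moment 5·487 + 6·427 + 6·736 + 7·483 + 9·431 = 16673.
For the centroid to hit 398: (16673 + w·329) / (33 + w) = 398.
Solving: w = (398·33 − 16673) / (329 − 398) = -3539 / -69 ≈ 51.29.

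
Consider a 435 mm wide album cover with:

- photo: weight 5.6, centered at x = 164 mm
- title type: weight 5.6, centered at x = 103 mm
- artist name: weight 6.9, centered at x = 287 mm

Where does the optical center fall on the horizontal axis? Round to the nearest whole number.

Weights sum to 5.6 + 5.6 + 6.9 = 18.1.
Σw·x = 5.6·164 + 5.6·103 + 6.9·287 = 3475.5, so x̄ = 3475.5/18.1 ≈ 192.02.

x ≈ 192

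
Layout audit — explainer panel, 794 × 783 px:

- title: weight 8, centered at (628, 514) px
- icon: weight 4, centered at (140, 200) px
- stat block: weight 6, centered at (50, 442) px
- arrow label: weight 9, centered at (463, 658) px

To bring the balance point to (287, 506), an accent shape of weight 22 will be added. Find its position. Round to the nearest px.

(182, 514)

New total weight: (8 + 4 + 6 + 9) + 22 = 49.
x: target moment 49×287 = 14063; current 8·628 + 4·140 + 6·50 + 9·463 = 10051; the accent shape supplies 4012, so x = 4012/22 ≈ 182.36.
y: target moment 49×506 = 24794; current 8·514 + 4·200 + 6·442 + 9·658 = 13486; the accent shape supplies 11308, so y = 11308/22 ≈ 514.00.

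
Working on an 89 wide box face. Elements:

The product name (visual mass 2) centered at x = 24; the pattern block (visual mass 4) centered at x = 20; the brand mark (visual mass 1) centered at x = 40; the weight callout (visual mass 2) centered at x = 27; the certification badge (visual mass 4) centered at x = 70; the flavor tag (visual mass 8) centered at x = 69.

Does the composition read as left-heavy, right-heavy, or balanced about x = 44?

Weights sum to 2 + 4 + 1 + 2 + 4 + 8 = 21.
x-moment: 2·24 + 4·20 + 1·40 + 2·27 + 4·70 + 8·69 = 1054; centroid 1054/21 ≈ 50.19.
50.2 lies right of the midline 44, so the layout is right-heavy.

right-heavy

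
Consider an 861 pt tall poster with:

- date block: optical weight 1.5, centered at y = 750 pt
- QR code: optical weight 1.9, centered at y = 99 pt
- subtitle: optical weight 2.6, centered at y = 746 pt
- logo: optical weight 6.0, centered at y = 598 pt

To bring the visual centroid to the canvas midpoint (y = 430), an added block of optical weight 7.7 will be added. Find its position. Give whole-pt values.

With the added block, Σw becomes 1.5 + 1.9 + 2.6 + 6.0 + 7.7 = 19.7.
Along y: (6840.7 + 7.7·y) / 19.7 = 430 (existing moment 1.5·750 + 1.9·99 + 2.6·746 + 6.0·598 = 6840.7) ⇒ y = (8471.0 − 6840.7) / 7.7 ≈ 211.73.

y ≈ 212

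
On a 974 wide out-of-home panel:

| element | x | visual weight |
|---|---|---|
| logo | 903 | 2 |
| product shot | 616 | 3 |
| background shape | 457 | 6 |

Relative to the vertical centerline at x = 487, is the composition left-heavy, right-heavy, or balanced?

right-heavy

Weights sum to 2 + 3 + 6 = 11.
Σw·x = 2·903 + 3·616 + 6·457 = 6396, so x̄ = 6396/11 ≈ 581.45.
581.5 vs midline 487 → right-heavy.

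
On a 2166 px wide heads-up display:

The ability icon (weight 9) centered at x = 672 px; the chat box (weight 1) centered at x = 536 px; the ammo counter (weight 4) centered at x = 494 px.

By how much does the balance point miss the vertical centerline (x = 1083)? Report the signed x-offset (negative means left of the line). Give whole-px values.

≈ -472 px

Weights sum to 9 + 1 + 4 = 14.
Σw·x = 9·672 + 1·536 + 4·494 = 8560, so x̄ = 8560/14 ≈ 611.43.
Against x = 1083, that's 611.43 − 1083 = -471.57.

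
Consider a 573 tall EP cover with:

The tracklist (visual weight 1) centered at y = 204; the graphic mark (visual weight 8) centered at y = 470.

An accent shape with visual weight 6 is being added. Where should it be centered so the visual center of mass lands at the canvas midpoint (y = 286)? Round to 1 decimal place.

New total weight: (1 + 8) + 6 = 15.
Along y: (3964 + 6·y) / 15 = 286 (existing moment 1·204 + 8·470 = 3964) ⇒ y = (4290 − 3964) / 6 ≈ 54.33.

y ≈ 54.3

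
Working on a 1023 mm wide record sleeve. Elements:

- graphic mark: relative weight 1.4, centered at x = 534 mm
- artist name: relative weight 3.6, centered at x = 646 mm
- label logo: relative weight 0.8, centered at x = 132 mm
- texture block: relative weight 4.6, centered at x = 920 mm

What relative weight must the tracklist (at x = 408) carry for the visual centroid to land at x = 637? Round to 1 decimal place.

Known weights sum to 1.4 + 3.6 + 0.8 + 4.6 = 10.4; their moment is 1.4·534 + 3.6·646 + 0.8·132 + 4.6·920 = 7410.8.
Set Σw·x/Σw = 637: (7410.8 + 408w) = 637·(10.4 + w).
Solving: w = (637·10.4 − 7410.8) / (408 − 637) = -786.0 / -229 ≈ 3.43.

w ≈ 3.4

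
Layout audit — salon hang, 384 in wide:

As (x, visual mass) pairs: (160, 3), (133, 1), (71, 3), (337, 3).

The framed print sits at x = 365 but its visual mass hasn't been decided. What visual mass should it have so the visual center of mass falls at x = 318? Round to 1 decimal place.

w ≈ 28.6

Existing Σw = 10 (3 + 1 + 3 + 3); existing moment 3·160 + 1·133 + 3·71 + 3·337 = 1837.
Set Σw·x/Σw = 318: (1837 + 365w) = 318·(10 + w).
Solving: w = (318·10 − 1837) / (365 − 318) = 1343 / 47 ≈ 28.57.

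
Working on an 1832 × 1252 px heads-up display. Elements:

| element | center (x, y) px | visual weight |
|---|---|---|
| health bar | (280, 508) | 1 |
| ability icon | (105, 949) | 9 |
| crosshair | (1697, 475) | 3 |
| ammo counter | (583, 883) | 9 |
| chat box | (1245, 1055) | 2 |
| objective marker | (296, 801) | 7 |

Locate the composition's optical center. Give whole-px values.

(520, 843)

Total weight = 1 + 9 + 3 + 9 + 2 + 7 = 31.
x: (1·280 + 9·105 + 3·1697 + 9·583 + 2·1245 + 7·296) / 31 = 16125 / 31 ≈ 520.16
y: (1·508 + 9·949 + 3·475 + 9·883 + 2·1055 + 7·801) / 31 = 26138 / 31 ≈ 843.16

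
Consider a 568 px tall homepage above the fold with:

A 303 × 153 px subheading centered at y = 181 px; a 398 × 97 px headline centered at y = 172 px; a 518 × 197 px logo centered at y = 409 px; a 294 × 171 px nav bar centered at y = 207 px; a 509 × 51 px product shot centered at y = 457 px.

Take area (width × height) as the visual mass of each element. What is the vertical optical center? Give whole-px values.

Taking area as weight: subheading 303·153 = 46359, headline 398·97 = 38606, logo 518·197 = 102046, nav bar 294·171 = 50274, product shot 509·51 = 25959. Sum 263244.
Σw·y = 46359·181 + 38606·172 + 102046·409 + 50274·207 + 25959·457 = 79038006, so ȳ = 79038006/263244 ≈ 300.25.

y ≈ 300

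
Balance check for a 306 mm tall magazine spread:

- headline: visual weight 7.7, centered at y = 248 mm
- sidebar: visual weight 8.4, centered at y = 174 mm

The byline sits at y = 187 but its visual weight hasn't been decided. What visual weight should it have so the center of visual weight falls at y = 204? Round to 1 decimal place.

w ≈ 5.1

Fixed elements: Σw = 7.7 + 8.4 = 16.1, Σw·y = 7.7·248 + 8.4·174 = 3371.2.
For the centroid to hit 204: (3371.2 + w·187) / (16.1 + w) = 204.
So w = (204·16.1 − 3371.2)/(187 − 204) = -86.8/-17 ≈ 5.11.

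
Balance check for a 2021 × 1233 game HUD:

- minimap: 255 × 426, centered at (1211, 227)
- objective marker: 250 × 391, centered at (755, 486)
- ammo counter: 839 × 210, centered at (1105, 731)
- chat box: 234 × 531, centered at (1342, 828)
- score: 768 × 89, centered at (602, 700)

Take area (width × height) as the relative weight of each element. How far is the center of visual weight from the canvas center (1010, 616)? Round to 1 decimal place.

≈ 47.2

Taking area as weight: minimap 255·426 = 108630, objective marker 250·391 = 97750, ammo counter 839·210 = 176190, chat box 234·531 = 124254, score 768·89 = 68352. Sum 575176.
Σw·x = 108630·1211 + 97750·755 + 176190·1105 + 124254·1342 + 68352·602 = 607938902, so x̄ = 607938902/575176 ≈ 1056.96.
Σw·y = 108630·227 + 97750·486 + 176190·731 + 124254·828 + 68352·700 = 351689112, so ȳ = 351689112/575176 ≈ 611.45.
Relative to (1010, 616): Δ = (46.96, -4.55); |Δ| = √(46.96² + -4.55²) ≈ 47.18.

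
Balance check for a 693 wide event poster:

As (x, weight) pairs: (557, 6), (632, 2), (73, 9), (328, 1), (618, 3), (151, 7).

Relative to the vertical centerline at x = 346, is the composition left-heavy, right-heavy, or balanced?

Weights sum to 6 + 2 + 9 + 1 + 3 + 7 = 28.
x: moment 8502 / weight 28 ≈ 303.64
Since 303.6 is left of 346, the composition reads left-heavy.

left-heavy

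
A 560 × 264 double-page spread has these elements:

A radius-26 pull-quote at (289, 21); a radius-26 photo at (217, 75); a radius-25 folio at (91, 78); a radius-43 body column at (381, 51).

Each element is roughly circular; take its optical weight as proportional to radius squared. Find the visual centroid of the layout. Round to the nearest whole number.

Weights ∝ r²: pull-quote 26² = 676, photo 26² = 676, folio 25² = 625, body column 43² = 1849; Σw = 3826.
Σw·x = 676·289 + 676·217 + 625·91 + 1849·381 = 1103400, so x̄ = 1103400/3826 ≈ 288.40.
Σw·y = 676·21 + 676·75 + 625·78 + 1849·51 = 207945, so ȳ = 207945/3826 ≈ 54.35.

(288, 54)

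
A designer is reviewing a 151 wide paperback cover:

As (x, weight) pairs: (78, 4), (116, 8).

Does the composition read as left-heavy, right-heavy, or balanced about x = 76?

right-heavy

Total weight = 4 + 8 = 12.
Σw·x = 4·78 + 8·116 = 1240, so x̄ = 1240/12 ≈ 103.33.
103.3 lies right of the midline 76, so the layout is right-heavy.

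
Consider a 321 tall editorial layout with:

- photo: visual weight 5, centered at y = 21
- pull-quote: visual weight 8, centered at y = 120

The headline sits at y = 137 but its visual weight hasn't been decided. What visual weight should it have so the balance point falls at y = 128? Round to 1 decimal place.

w ≈ 66.6

Fixed elements: Σw = 5 + 8 = 13, Σw·y = 5·21 + 8·120 = 1065.
Set Σw·y/Σw = 128: (1065 + 137w) = 128·(13 + w).
So w = (128·13 − 1065)/(137 − 128) = 599/9 ≈ 66.56.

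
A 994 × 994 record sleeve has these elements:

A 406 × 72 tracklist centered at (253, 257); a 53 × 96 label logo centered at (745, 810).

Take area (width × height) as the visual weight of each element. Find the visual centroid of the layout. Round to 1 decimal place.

Taking area as weight: tracklist 406·72 = 29232, label logo 53·96 = 5088. Sum 34320.
Σw·x = 29232·253 + 5088·745 = 11186256, so x̄ = 11186256/34320 ≈ 325.94.
Σw·y = 29232·257 + 5088·810 = 11633904, so ȳ = 11633904/34320 ≈ 338.98.

(325.9, 339.0)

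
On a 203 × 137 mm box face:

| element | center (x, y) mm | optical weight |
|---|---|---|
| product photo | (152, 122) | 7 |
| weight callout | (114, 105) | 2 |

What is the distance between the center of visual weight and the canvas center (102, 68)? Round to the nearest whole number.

Weights sum to 7 + 2 = 9.
Σw·x = 7·152 + 2·114 = 1292, so x̄ = 1292/9 ≈ 143.56.
Σw·y = 7·122 + 2·105 = 1064, so ȳ = 1064/9 ≈ 118.22.
Offset from (102, 68): Δx ≈ 41.56, Δy ≈ 50.22; distance = √(Δx² + Δy²) ≈ 65.19.

≈ 65 mm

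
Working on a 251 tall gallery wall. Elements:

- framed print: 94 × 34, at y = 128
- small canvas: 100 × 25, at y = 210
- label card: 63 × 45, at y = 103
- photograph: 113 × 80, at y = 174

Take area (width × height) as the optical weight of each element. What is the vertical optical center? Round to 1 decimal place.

Areas → weights: framed print 94·34 = 3196, small canvas 100·25 = 2500, label card 63·45 = 2835, photograph 113·80 = 9040; Σw = 17571.
Σw·y = 3196·128 + 2500·210 + 2835·103 + 9040·174 = 2799053, so ȳ = 2799053/17571 ≈ 159.30.

y ≈ 159.3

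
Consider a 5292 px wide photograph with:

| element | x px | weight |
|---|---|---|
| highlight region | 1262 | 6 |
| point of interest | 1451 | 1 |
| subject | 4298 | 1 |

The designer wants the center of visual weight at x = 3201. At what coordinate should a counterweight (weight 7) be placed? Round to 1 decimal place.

x ≈ 4956.3

With the counterweight, Σw becomes 6 + 1 + 1 + 7 = 15.
Along x: (13321 + 7·x) / 15 = 3201 (existing moment 6·1262 + 1·1451 + 1·4298 = 13321) ⇒ x = (48015 − 13321) / 7 ≈ 4956.29.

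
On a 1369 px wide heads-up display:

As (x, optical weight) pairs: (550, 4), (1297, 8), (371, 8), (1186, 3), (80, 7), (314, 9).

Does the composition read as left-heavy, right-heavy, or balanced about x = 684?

Σw = 4 + 8 + 8 + 3 + 7 + 9 = 39.
x: moment 22488 / weight 39 ≈ 576.62
576.6 lies left of the midline 684, so the layout is left-heavy.

left-heavy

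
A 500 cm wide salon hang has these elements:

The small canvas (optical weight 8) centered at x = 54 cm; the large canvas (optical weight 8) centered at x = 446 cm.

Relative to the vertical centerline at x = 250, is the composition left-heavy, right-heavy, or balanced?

balanced

Total weight = 8 + 8 = 16.
x: (8·54 + 8·446) / 16 = 4000 / 16 ≈ 250.00
The centroid 250.00 matches the midline at 250, so the layout is balanced.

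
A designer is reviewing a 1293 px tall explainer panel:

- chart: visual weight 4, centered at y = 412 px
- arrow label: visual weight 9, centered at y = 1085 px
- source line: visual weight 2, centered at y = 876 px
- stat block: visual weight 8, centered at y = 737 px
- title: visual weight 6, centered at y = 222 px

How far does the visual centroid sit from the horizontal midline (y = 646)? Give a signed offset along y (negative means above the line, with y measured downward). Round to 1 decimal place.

≈ 57.2 px

Total weight = 4 + 9 + 2 + 8 + 6 = 29.
y: (4·412 + 9·1085 + 2·876 + 8·737 + 6·222) / 29 = 20393 / 29 ≈ 703.21
Offset from y = 646: 703.21 − 646 ≈ 57.21.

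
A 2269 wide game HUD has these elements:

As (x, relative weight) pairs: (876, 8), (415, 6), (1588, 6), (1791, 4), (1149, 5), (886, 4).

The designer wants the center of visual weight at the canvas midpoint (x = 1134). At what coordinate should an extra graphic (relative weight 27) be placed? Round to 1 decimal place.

x ≈ 1206.0

With the extra graphic, Σw becomes 8 + 6 + 6 + 4 + 5 + 4 + 27 = 60.
Along x: (35479 + 27·x) / 60 = 1134 (existing moment 8·876 + 6·415 + 6·1588 + 4·1791 + 5·1149 + 4·886 = 35479) ⇒ x = (68040 − 35479) / 27 ≈ 1205.96.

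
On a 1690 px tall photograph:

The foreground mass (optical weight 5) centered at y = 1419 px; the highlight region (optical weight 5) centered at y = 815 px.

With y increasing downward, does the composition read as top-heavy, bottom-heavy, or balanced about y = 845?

Σw = 5 + 5 = 10.
y: (5·1419 + 5·815) / 10 = 11170 / 10 ≈ 1117.00
Since 1117.0 is below (larger y than) 845, the composition reads bottom-heavy.

bottom-heavy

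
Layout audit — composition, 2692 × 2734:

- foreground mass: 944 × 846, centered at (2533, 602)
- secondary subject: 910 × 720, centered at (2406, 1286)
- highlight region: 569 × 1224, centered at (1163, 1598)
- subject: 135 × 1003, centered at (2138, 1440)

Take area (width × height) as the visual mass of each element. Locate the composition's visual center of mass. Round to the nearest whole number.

Taking area as weight: foreground mass 944·846 = 798624, secondary subject 910·720 = 655200, highlight region 569·1224 = 696456, subject 135·1003 = 135405. Sum 2285685.
Σw·x = 798624·2533 + 655200·2406 + 696456·1163 + 135405·2138 = 4698800010, so x̄ = 4698800010/2285685 ≈ 2055.75.
Σw·y = 798624·602 + 655200·1286 + 696456·1598 + 135405·1440 = 2631278736, so ȳ = 2631278736/2285685 ≈ 1151.20.

(2056, 1151)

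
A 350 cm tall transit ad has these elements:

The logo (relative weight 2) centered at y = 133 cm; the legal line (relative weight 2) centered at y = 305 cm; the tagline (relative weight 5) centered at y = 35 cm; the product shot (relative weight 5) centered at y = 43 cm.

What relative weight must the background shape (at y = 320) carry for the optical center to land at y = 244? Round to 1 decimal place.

Existing Σw = 14 (2 + 2 + 5 + 5); existing moment 2·133 + 2·305 + 5·35 + 5·43 = 1266.
Set Σw·y/Σw = 244: (1266 + 320w) = 244·(14 + w).
Rearranging, w·(320 − 244) = 244·14 − 1266 = 2150, so w ≈ 2150/76 = 28.29.

w ≈ 28.3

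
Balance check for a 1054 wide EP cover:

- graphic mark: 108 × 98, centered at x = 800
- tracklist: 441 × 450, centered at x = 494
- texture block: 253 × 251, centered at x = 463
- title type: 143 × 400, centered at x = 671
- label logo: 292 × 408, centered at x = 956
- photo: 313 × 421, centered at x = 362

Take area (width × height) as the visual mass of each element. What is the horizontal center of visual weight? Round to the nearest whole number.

x ≈ 578

Areas: graphic mark 108·98 = 10584, tracklist 441·450 = 198450, texture block 253·251 = 63503, title type 143·400 = 57200, label logo 292·408 = 119136, photo 313·421 = 131773. Total weight = 580646.
Σw·x = 10584·800 + 198450·494 + 63503·463 + 57200·671 + 119136·956 + 131773·362 = 335880431, so x̄ = 335880431/580646 ≈ 578.46.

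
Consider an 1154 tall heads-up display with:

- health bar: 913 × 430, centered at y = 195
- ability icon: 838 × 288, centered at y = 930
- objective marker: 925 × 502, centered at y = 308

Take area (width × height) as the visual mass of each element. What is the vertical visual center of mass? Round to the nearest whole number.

y ≈ 404

Areas: health bar 913·430 = 392590, ability icon 838·288 = 241344, objective marker 925·502 = 464350. Total weight = 1098284.
y: (392590·195 + 241344·930 + 464350·308) / 1098284 = 444024770 / 1098284 ≈ 404.29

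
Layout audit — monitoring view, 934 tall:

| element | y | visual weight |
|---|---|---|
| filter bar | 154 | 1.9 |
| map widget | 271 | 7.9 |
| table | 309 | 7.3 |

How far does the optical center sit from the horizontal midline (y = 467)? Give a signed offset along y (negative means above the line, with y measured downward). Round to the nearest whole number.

Σw = 1.9 + 7.9 + 7.3 = 17.1.
y-moment: 1.9·154 + 7.9·271 + 7.3·309 = 4689.2; centroid 4689.2/17.1 ≈ 274.22.
Difference: 274.22 − 467 ≈ -192.78.

≈ -193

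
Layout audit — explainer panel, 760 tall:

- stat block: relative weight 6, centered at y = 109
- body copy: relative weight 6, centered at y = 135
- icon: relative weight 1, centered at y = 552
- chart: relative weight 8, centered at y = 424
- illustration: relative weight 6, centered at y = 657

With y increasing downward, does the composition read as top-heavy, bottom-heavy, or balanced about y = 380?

Weights sum to 6 + 6 + 1 + 8 + 6 = 27.
y-moment: 6·109 + 6·135 + 1·552 + 8·424 + 6·657 = 9350; centroid 9350/27 ≈ 346.30.
346.3 lies above (smaller y than) the midline 380, so the layout is top-heavy.

top-heavy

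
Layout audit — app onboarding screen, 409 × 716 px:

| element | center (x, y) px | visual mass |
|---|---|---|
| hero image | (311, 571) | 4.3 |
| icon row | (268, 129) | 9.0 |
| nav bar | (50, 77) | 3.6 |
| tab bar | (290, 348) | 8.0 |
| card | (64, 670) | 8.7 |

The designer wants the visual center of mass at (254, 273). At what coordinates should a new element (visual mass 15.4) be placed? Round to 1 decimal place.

(366.2, 56.5)

After adding the new element, total weight = 4.3 + 9.0 + 3.6 + 8.0 + 8.7 + 15.4 = 49.0.
x: need Σw·x = 49.0·254 = 12446.0. Existing = 4.3·311 + 9.0·268 + 3.6·50 + 8.0·290 + 8.7·64 = 6806.1. Remainder 5639.9 / 15.4 ≈ 366.23.
y: need Σw·y = 49.0·273 = 13377.0. Existing = 4.3·571 + 9.0·129 + 3.6·77 + 8.0·348 + 8.7·670 = 12506.5. Remainder 870.5 / 15.4 ≈ 56.53.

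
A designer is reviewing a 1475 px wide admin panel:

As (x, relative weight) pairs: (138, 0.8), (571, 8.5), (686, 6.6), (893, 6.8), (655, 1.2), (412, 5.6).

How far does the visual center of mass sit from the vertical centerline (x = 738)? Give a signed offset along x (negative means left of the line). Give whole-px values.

Total weight = 0.8 + 8.5 + 6.6 + 6.8 + 1.2 + 5.6 = 29.5.
Σw·x = 0.8·138 + 8.5·571 + 6.6·686 + 6.8·893 + 1.2·655 + 5.6·412 = 18657.1, so x̄ = 18657.1/29.5 ≈ 632.44.
Difference: 632.44 − 738 ≈ -105.56.

≈ -106 px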